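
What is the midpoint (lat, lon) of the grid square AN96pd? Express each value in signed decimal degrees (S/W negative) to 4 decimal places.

46.1458, -160.7083

Field A=0, N=13: +0·20° lon, +13·10° lat → SW at lon -180°, lat 40°.
Square 9, 6: +9·2° lon, +6·1° lat → SW at lon -162°, lat 46°.
Subsquare p=15, d=3: +15·0.0833333° lon, +3·0.0416667° lat → SW at lon -160.75°, lat 46.125°.
Cell spans 0.0833333° lon × 0.0416667° lat. Centre is SW corner plus half of each.
latitude 46.1458, longitude -160.7083.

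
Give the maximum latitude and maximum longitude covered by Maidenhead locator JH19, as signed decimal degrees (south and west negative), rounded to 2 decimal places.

Field J=9, H=7: +9·20° lon, +7·10° lat → SW at lon 0°, lat -20°.
Square 1, 9: +1·2° lon, +9·1° lat → SW at lon 2°, lat -11°.
Cell spans 2° lon × 1° lat. NE corner is SW corner plus one full cell.
latitude -10.00, longitude 4.00.

-10.00, 4.00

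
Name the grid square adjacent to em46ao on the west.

Longitude subsquare a = 0; −1 → -1, wraps to 23 = x, carry into square.
Longitude square 4; −1 → 3.
The latitude characters are unchanged.

EM36xo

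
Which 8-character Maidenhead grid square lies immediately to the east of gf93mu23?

GF93mu33

Longitude extended square 2; +1 → 3.
The latitude characters are unchanged.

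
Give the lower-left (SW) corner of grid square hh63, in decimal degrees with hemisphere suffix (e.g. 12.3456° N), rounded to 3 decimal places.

17.000° S, 28.000° W

Field H=7, H=7: +7·20° lon, +7·10° lat → SW at lon -40°, lat -20°.
Square 6, 3: +6·2° lon, +3·1° lat → SW at lon -28°, lat -17°.
latitude 17.000° S, longitude 28.000° W.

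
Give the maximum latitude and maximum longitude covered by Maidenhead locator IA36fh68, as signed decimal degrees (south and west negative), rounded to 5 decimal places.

-83.67083, -13.52500

Field I=8, A=0: +8·20° lon, +0·10° lat → SW at lon -20°, lat -90°.
Square 3, 6: +3·2° lon, +6·1° lat → SW at lon -14°, lat -84°.
Subsquare f=5, h=7: +5·0.0833333° lon, +7·0.0416667° lat → SW at lon -13.5833°, lat -83.7083°.
Extended square 6, 8: +6·0.00833333° lon, +8·0.00416667° lat → SW at lon -13.5333°, lat -83.675°.
Cell spans 0.00833333° lon × 0.00416667° lat. NE corner is SW corner plus one full cell.
latitude -83.67083, longitude -13.52500.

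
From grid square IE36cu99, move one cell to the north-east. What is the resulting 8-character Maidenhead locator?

IE36dv00

Longitude extended square 9; +1 → 10, wraps to 0, carry into subsquare.
Longitude subsquare c = 2; +1 → 3 = d.
Latitude extended square 9; +1 → 10, wraps to 0, carry into subsquare.
Latitude subsquare u = 20; +1 → 21 = v.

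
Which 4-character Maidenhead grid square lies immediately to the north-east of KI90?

LI01

Longitude square 9; +1 → 10, wraps to 0, carry into field.
Longitude field K = 10; +1 → 11 = L.
Latitude square 0; +1 → 1.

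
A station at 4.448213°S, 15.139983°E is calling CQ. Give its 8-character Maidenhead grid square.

JI75nn62

Add 180° to longitude and 90° to latitude: 195.13998, 85.55179.
Field: lon ⌊195.13998/20⌋ = 9 → J; lat ⌊85.55179/10⌋ = 8 → I.
Square: lon ⌊15.13998/2⌋ = 7; lat ⌊5.55179/1⌋ = 5.
Subsquare: lon ⌊1.13998/0.0833333⌋ = 13 → n; lat ⌊0.55179/0.0416667⌋ = 13 → n.
Extended square: lon ⌊0.05665/0.00833333⌋ = 6; lat ⌊0.01012/0.00416667⌋ = 2.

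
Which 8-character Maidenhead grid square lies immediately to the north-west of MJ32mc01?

MJ32lc92

Longitude extended square 0; −1 → -1, wraps to 9, carry into subsquare.
Longitude subsquare m = 12; −1 → 11 = l.
Latitude extended square 1; +1 → 2.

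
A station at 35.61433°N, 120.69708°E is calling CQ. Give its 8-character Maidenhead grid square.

PM05io37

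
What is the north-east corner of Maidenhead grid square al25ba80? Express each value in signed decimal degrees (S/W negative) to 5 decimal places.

25.00417, -175.84167

Field A=0, L=11: +0·20° lon, +11·10° lat → SW at lon -180°, lat 20°.
Square 2, 5: +2·2° lon, +5·1° lat → SW at lon -176°, lat 25°.
Subsquare b=1, a=0: +1·0.0833333° lon, +0·0.0416667° lat → SW at lon -175.917°, lat 25°.
Extended square 8, 0: +8·0.00833333° lon, +0·0.00416667° lat → SW at lon -175.85°, lat 25°.
Cell spans 0.00833333° lon × 0.00416667° lat. NE corner is SW corner plus one full cell.
latitude 25.00417, longitude -175.84167.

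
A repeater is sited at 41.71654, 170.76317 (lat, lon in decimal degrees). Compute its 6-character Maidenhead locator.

RN51jr

Add 180° to longitude and 90° to latitude: 350.7632, 131.7165.
Field (20°×10°, letters A–R): lon ⌊350.7632/20⌋ = 17 → R; lat ⌊131.7165/10⌋ = 13 → N.
Square (2°×1°, digits 0–9): lon ⌊10.7632/2⌋ = 5; lat ⌊1.7165/1⌋ = 1.
Subsquare (5′×2.5′, letters a–x): lon ⌊0.7632/0.0833333⌋ = 9 → j; lat ⌊0.7165/0.0416667⌋ = 17 → r.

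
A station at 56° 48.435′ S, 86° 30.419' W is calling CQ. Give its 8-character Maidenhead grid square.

Add 180° to longitude and 90° to latitude: 93.49302, 33.19275.
Field: 93.49302/20 → 4 → E, 33.19275/10 → 3 → D; chars ED.
Square: 13.49302/2 → 6, 3.19275/1 → 3; chars 63.
Subsquare: 1.49302/0.0833333 → 17 → r, 0.19275/0.0416667 → 4 → e; chars re.
Extended square: 0.07635/0.00833333 → 9, 0.02608/0.00416667 → 6; chars 96.

ED63re96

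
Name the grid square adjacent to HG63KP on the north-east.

HG63lq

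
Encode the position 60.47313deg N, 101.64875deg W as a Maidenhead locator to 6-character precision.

DP90el

Shift to the Maidenhead origin (180°W, 90°S): lon 78.3512, lat 150.4731.
Field: 78.3512/20 → 3 → D, 150.4731/10 → 15 → P; chars DP.
Square: 18.3512/2 → 9, 0.4731/1 → 0; chars 90.
Subsquare: 0.3512/0.0833333 → 4 → e, 0.4731/0.0416667 → 11 → l; chars el.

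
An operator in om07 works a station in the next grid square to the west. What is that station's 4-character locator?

NM97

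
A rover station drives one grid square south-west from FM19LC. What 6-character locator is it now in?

Longitude subsquare l = 11; −1 → 10 = k.
Latitude subsquare c = 2; −1 → 1 = b.

FM19kb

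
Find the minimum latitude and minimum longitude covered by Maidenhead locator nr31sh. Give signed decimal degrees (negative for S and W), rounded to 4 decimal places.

81.2917, 87.5000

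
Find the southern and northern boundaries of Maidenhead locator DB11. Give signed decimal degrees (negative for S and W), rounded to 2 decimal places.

-79.00, -78.00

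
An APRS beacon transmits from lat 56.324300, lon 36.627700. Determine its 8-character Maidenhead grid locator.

Offset from 180°W / 90°S: lon 216.62770°, lat 146.32430°.
Field: 216.62770/20 → 10 → K, 146.32430/10 → 14 → O; chars KO.
Square: 16.62770/2 → 8, 6.32430/1 → 6; chars 86.
Subsquare: 0.62770/0.0833333 → 7 → h, 0.32430/0.0416667 → 7 → h; chars hh.
Extended square: 0.04437/0.00833333 → 5, 0.03263/0.00416667 → 7; chars 57.

KO86hh57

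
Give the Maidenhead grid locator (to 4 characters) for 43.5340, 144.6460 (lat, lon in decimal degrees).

QN23

Offset from 180°W / 90°S: lon 324.65°, lat 133.53°.
Field (20°×10°, letters A–R): lon ⌊324.65/20⌋ = 16 → Q; lat ⌊133.53/10⌋ = 13 → N.
Square (2°×1°, digits 0–9): lon ⌊4.65/2⌋ = 2; lat ⌊3.53/1⌋ = 3.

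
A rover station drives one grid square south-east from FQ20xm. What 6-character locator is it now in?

Longitude subsquare x = 23; +1 → 24, wraps to 0 = a, carry into square.
Longitude square 2; +1 → 3.
Latitude subsquare m = 12; −1 → 11 = l.

FQ30al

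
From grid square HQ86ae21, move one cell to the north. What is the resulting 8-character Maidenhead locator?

HQ86ae22

Latitude extended square 1; +1 → 2.
The longitude characters are unchanged.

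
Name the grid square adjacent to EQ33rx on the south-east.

Longitude subsquare r = 17; +1 → 18 = s.
Latitude subsquare x = 23; −1 → 22 = w.

EQ33sw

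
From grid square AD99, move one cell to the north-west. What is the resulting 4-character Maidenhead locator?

AE80

Longitude square 9; −1 → 8.
Latitude square 9; +1 → 10, wraps to 0, carry into field.
Latitude field D = 3; +1 → 4 = E.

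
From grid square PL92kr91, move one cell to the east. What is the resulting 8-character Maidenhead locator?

PL92lr01

Longitude extended square 9; +1 → 10, wraps to 0, carry into subsquare.
Longitude subsquare k = 10; +1 → 11 = l.
The latitude characters are unchanged.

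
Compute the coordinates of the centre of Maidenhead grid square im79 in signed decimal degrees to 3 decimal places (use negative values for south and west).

Field I=8, M=12: +8·20° lon, +12·10° lat → SW at lon -20°, lat 30°.
Square 7, 9: +7·2° lon, +9·1° lat → SW at lon -6°, lat 39°.
Cell spans 2° lon × 1° lat. Centre is SW corner plus half of each.
latitude 39.500, longitude -5.000.

39.500, -5.000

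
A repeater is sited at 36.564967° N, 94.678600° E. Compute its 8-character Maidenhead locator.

Add 180° to longitude and 90° to latitude: 274.67860, 126.56497.
Field: 274.67860/20 → 13 → N, 126.56497/10 → 12 → M; chars NM.
Square: 14.67860/2 → 7, 6.56497/1 → 6; chars 76.
Subsquare: 0.67860/0.0833333 → 8 → i, 0.56497/0.0416667 → 13 → n; chars in.
Extended square: 0.01193/0.00833333 → 1, 0.02330/0.00416667 → 5; chars 15.

NM76in15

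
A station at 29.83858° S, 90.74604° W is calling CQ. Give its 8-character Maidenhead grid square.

EG40pd08

Add 180° to longitude and 90° to latitude: 89.25396, 60.16142.
Field: 89.25396/20 → 4 → E, 60.16142/10 → 6 → G; chars EG.
Square: 9.25396/2 → 4, 0.16142/1 → 0; chars 40.
Subsquare: 1.25396/0.0833333 → 15 → p, 0.16142/0.0416667 → 3 → d; chars pd.
Extended square: 0.00396/0.00833333 → 0, 0.03642/0.00416667 → 8; chars 08.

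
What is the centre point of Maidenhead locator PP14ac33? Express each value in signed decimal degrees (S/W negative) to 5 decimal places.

64.09792, 122.02917

Field P=15, P=15: +15·20° lon, +15·10° lat → SW at lon 120°, lat 60°.
Square 1, 4: +1·2° lon, +4·1° lat → SW at lon 122°, lat 64°.
Subsquare a=0, c=2: +0·0.0833333° lon, +2·0.0416667° lat → SW at lon 122°, lat 64.0833°.
Extended square 3, 3: +3·0.00833333° lon, +3·0.00416667° lat → SW at lon 122.025°, lat 64.0958°.
Cell spans 0.00833333° lon × 0.00416667° lat. Centre is SW corner plus half of each.
latitude 64.09792, longitude 122.02917.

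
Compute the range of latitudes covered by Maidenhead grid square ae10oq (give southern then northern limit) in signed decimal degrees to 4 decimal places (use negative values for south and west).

-49.3333, -49.2917

Field A=0, E=4: +0·20° lon, +4·10° lat → SW at lon -180°, lat -50°.
Square 1, 0: +1·2° lon, +0·1° lat → SW at lon -178°, lat -50°.
Subsquare o=14, q=16: +14·0.0833333° lon, +16·0.0416667° lat → SW at lon -176.833°, lat -49.3333°.
Cell spans 0.0833333° lon × 0.0416667° lat.
south -49.3333, north -49.2917.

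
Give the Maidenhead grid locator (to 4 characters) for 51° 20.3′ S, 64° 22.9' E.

MD28

Add 180° to longitude and 90° to latitude: 244.38, 38.66.
Field: lon ⌊244.38/20⌋ = 12 → M; lat ⌊38.66/10⌋ = 3 → D.
Square: lon ⌊4.38/2⌋ = 2; lat ⌊8.66/1⌋ = 8.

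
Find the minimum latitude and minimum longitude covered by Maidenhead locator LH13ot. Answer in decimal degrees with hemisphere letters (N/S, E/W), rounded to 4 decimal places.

16.2083° S, 43.1667° E

Field L=11, H=7: +11·20° lon, +7·10° lat → SW at lon 40°, lat -20°.
Square 1, 3: +1·2° lon, +3·1° lat → SW at lon 42°, lat -17°.
Subsquare o=14, t=19: +14·0.0833333° lon, +19·0.0416667° lat → SW at lon 43.1667°, lat -16.2083°.
latitude 16.2083° S, longitude 43.1667° E.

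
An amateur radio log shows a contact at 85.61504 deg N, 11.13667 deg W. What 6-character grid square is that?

IR45ko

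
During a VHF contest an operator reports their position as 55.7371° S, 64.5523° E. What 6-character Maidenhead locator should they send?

Offset from 180°W / 90°S: lon 244.5523°, lat 34.2629°.
Field: 244.5523/20 → 12 → M, 34.2629/10 → 3 → D; chars MD.
Square: 4.5523/2 → 2, 4.2629/1 → 4; chars 24.
Subsquare: 0.5523/0.0833333 → 6 → g, 0.2629/0.0416667 → 6 → g; chars gg.

MD24gg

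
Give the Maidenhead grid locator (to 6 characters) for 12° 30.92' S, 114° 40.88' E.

OH77il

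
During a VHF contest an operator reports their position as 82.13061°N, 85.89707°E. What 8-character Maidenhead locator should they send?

NR22wd71

Shift to the Maidenhead origin (180°W, 90°S): lon 265.89707, lat 172.13061.
Field: lon ⌊265.89707/20⌋ = 13 → N; lat ⌊172.13061/10⌋ = 17 → R.
Square: lon ⌊5.89707/2⌋ = 2; lat ⌊2.13061/1⌋ = 2.
Subsquare: lon ⌊1.89707/0.0833333⌋ = 22 → w; lat ⌊0.13061/0.0416667⌋ = 3 → d.
Extended square: lon ⌊0.06374/0.00833333⌋ = 7; lat ⌊0.00561/0.00416667⌋ = 1.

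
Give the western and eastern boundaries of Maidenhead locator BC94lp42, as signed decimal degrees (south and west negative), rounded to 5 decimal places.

-141.05000, -141.04167

Field B=1, C=2: +1·20° lon, +2·10° lat → SW at lon -160°, lat -70°.
Square 9, 4: +9·2° lon, +4·1° lat → SW at lon -142°, lat -66°.
Subsquare l=11, p=15: +11·0.0833333° lon, +15·0.0416667° lat → SW at lon -141.083°, lat -65.375°.
Extended square 4, 2: +4·0.00833333° lon, +2·0.00416667° lat → SW at lon -141.05°, lat -65.3667°.
Cell spans 0.00833333° lon × 0.00416667° lat.
west -141.05000, east -141.04167.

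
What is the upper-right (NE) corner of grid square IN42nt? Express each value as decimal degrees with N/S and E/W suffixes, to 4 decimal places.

Field I=8, N=13: +8·20° lon, +13·10° lat → SW at lon -20°, lat 40°.
Square 4, 2: +4·2° lon, +2·1° lat → SW at lon -12°, lat 42°.
Subsquare n=13, t=19: +13·0.0833333° lon, +19·0.0416667° lat → SW at lon -10.9167°, lat 42.7917°.
Cell spans 0.0833333° lon × 0.0416667° lat. NE corner is SW corner plus one full cell.
latitude 42.8333° N, longitude 10.8333° W.

42.8333° N, 10.8333° W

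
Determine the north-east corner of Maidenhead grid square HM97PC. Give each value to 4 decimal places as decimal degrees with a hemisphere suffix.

37.1250° N, 20.6667° W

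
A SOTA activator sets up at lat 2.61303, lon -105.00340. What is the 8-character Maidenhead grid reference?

DJ72lo97

Shift to the Maidenhead origin (180°W, 90°S): lon 74.99660, lat 92.61303.
Field: lon ⌊74.99660/20⌋ = 3 → D; lat ⌊92.61303/10⌋ = 9 → J.
Square: lon ⌊14.99660/2⌋ = 7; lat ⌊2.61303/1⌋ = 2.
Subsquare: lon ⌊0.99660/0.0833333⌋ = 11 → l; lat ⌊0.61303/0.0416667⌋ = 14 → o.
Extended square: lon ⌊0.07993/0.00833333⌋ = 9; lat ⌊0.02970/0.00416667⌋ = 7.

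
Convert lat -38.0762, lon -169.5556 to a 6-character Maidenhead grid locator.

AF51fw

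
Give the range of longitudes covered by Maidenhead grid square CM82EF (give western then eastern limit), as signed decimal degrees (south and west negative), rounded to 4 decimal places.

Field C=2, M=12: +2·20° lon, +12·10° lat → SW at lon -140°, lat 30°.
Square 8, 2: +8·2° lon, +2·1° lat → SW at lon -124°, lat 32°.
Subsquare e=4, f=5: +4·0.0833333° lon, +5·0.0416667° lat → SW at lon -123.667°, lat 32.2083°.
Cell spans 0.0833333° lon × 0.0416667° lat.
west -123.6667, east -123.5833.

-123.6667, -123.5833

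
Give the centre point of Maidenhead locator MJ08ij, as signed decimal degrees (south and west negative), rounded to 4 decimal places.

8.3958, 60.7083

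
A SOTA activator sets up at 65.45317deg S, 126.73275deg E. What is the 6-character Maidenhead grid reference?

PC34in

Shift to the Maidenhead origin (180°W, 90°S): lon 306.7328, lat 24.5468.
Field: lon ⌊306.7328/20⌋ = 15 → P; lat ⌊24.5468/10⌋ = 2 → C.
Square: lon ⌊6.7328/2⌋ = 3; lat ⌊4.5468/1⌋ = 4.
Subsquare: lon ⌊0.7328/0.0833333⌋ = 8 → i; lat ⌊0.5468/0.0416667⌋ = 13 → n.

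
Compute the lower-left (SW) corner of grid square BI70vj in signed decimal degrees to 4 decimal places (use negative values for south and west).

-9.6250, -144.2500

Field B=1, I=8: +1·20° lon, +8·10° lat → SW at lon -160°, lat -10°.
Square 7, 0: +7·2° lon, +0·1° lat → SW at lon -146°, lat -10°.
Subsquare v=21, j=9: +21·0.0833333° lon, +9·0.0416667° lat → SW at lon -144.25°, lat -9.625°.
latitude -9.6250, longitude -144.2500.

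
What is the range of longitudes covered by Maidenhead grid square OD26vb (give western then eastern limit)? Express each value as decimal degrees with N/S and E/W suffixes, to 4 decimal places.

Field O=14, D=3: +14·20° lon, +3·10° lat → SW at lon 100°, lat -60°.
Square 2, 6: +2·2° lon, +6·1° lat → SW at lon 104°, lat -54°.
Subsquare v=21, b=1: +21·0.0833333° lon, +1·0.0416667° lat → SW at lon 105.75°, lat -53.9583°.
Cell spans 0.0833333° lon × 0.0416667° lat.
west 105.7500° E, east 105.8333° E.

105.7500° E, 105.8333° E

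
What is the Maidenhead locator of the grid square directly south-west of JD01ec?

JD01db

Longitude subsquare e = 4; −1 → 3 = d.
Latitude subsquare c = 2; −1 → 1 = b.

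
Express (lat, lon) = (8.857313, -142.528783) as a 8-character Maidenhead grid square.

BJ88ru65

Add 180° to longitude and 90° to latitude: 37.47122, 98.85731.
Field: lon ⌊37.47122/20⌋ = 1 → B; lat ⌊98.85731/10⌋ = 9 → J.
Square: lon ⌊17.47122/2⌋ = 8; lat ⌊8.85731/1⌋ = 8.
Subsquare: lon ⌊1.47122/0.0833333⌋ = 17 → r; lat ⌊0.85731/0.0416667⌋ = 20 → u.
Extended square: lon ⌊0.05455/0.00833333⌋ = 6; lat ⌊0.02398/0.00416667⌋ = 5.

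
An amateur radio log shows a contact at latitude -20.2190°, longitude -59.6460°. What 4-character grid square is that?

Shift to the Maidenhead origin (180°W, 90°S): lon 120.35, lat 69.78.
Field: 120.35/20 → 6 → G, 69.78/10 → 6 → G; chars GG.
Square: 0.35/2 → 0, 9.78/1 → 9; chars 09.

GG09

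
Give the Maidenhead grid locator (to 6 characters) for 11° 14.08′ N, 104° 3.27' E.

OK21af

Shift to the Maidenhead origin (180°W, 90°S): lon 284.0545, lat 101.2347.
Field (20°×10°, letters A–R): lon ⌊284.0545/20⌋ = 14 → O; lat ⌊101.2347/10⌋ = 10 → K.
Square (2°×1°, digits 0–9): lon ⌊4.0545/2⌋ = 2; lat ⌊1.2347/1⌋ = 1.
Subsquare (5′×2.5′, letters a–x): lon ⌊0.0545/0.0833333⌋ = 0 → a; lat ⌊0.2347/0.0416667⌋ = 5 → f.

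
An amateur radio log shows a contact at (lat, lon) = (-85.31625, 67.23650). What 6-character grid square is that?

Add 180° to longitude and 90° to latitude: 247.2365, 4.6838.
Field: 247.2365/20 → 12 → M, 4.6838/10 → 0 → A; chars MA.
Square: 7.2365/2 → 3, 4.6838/1 → 4; chars 34.
Subsquare: 1.2365/0.0833333 → 14 → o, 0.6838/0.0416667 → 16 → q; chars oq.

MA34oq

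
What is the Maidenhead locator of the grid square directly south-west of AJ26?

Longitude square 2; −1 → 1.
Latitude square 6; −1 → 5.

AJ15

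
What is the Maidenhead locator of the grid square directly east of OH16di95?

Longitude extended square 9; +1 → 10, wraps to 0, carry into subsquare.
Longitude subsquare d = 3; +1 → 4 = e.
The latitude characters are unchanged.

OH16ei05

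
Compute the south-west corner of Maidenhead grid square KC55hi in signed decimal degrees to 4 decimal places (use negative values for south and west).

Field K=10, C=2: +10·20° lon, +2·10° lat → SW at lon 20°, lat -70°.
Square 5, 5: +5·2° lon, +5·1° lat → SW at lon 30°, lat -65°.
Subsquare h=7, i=8: +7·0.0833333° lon, +8·0.0416667° lat → SW at lon 30.5833°, lat -64.6667°.
latitude -64.6667, longitude 30.5833.

-64.6667, 30.5833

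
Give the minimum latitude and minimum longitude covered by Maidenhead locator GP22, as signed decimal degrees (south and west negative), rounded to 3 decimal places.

62.000, -56.000

Field G=6, P=15: +6·20° lon, +15·10° lat → SW at lon -60°, lat 60°.
Square 2, 2: +2·2° lon, +2·1° lat → SW at lon -56°, lat 62°.
latitude 62.000, longitude -56.000.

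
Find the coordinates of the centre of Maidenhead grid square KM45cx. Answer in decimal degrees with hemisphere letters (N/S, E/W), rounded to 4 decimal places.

35.9792° N, 28.2083° E

Field K=10, M=12: +10·20° lon, +12·10° lat → SW at lon 20°, lat 30°.
Square 4, 5: +4·2° lon, +5·1° lat → SW at lon 28°, lat 35°.
Subsquare c=2, x=23: +2·0.0833333° lon, +23·0.0416667° lat → SW at lon 28.1667°, lat 35.9583°.
Cell spans 0.0833333° lon × 0.0416667° lat. Centre is SW corner plus half of each.
latitude 35.9792° N, longitude 28.2083° E.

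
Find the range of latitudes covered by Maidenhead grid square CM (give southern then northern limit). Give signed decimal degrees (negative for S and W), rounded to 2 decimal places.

30.00, 40.00

Field C=2, M=12: +2·20° lon, +12·10° lat → SW at lon -140°, lat 30°.
Cell spans 20° lon × 10° lat.
south 30.00, north 40.00.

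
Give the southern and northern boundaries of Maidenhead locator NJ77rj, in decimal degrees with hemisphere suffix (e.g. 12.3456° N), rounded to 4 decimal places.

Field N=13, J=9: +13·20° lon, +9·10° lat → SW at lon 80°, lat 0°.
Square 7, 7: +7·2° lon, +7·1° lat → SW at lon 94°, lat 7°.
Subsquare r=17, j=9: +17·0.0833333° lon, +9·0.0416667° lat → SW at lon 95.4167°, lat 7.375°.
Cell spans 0.0833333° lon × 0.0416667° lat.
south 7.3750° N, north 7.4167° N.

7.3750° N, 7.4167° N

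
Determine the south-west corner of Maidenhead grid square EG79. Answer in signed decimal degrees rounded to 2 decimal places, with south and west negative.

-21.00, -86.00

Field E=4, G=6: +4·20° lon, +6·10° lat → SW at lon -100°, lat -30°.
Square 7, 9: +7·2° lon, +9·1° lat → SW at lon -86°, lat -21°.
latitude -21.00, longitude -86.00.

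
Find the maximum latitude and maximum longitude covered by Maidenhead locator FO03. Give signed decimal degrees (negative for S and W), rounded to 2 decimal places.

54.00, -78.00

Field F=5, O=14: +5·20° lon, +14·10° lat → SW at lon -80°, lat 50°.
Square 0, 3: +0·2° lon, +3·1° lat → SW at lon -80°, lat 53°.
Cell spans 2° lon × 1° lat. NE corner is SW corner plus one full cell.
latitude 54.00, longitude -78.00.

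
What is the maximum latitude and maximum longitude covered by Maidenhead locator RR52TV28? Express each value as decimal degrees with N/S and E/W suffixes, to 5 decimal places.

Field R=17, R=17: +17·20° lon, +17·10° lat → SW at lon 160°, lat 80°.
Square 5, 2: +5·2° lon, +2·1° lat → SW at lon 170°, lat 82°.
Subsquare t=19, v=21: +19·0.0833333° lon, +21·0.0416667° lat → SW at lon 171.583°, lat 82.875°.
Extended square 2, 8: +2·0.00833333° lon, +8·0.00416667° lat → SW at lon 171.6°, lat 82.9083°.
Cell spans 0.00833333° lon × 0.00416667° lat. NE corner is SW corner plus one full cell.
latitude 82.91250° N, longitude 171.60833° E.

82.91250° N, 171.60833° E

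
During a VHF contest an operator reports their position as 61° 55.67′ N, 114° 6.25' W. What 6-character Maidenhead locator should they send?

DP21ww

Shift to the Maidenhead origin (180°W, 90°S): lon 65.8958, lat 151.9278.
Field (20°×10°, letters A–R): lon ⌊65.8958/20⌋ = 3 → D; lat ⌊151.9278/10⌋ = 15 → P.
Square (2°×1°, digits 0–9): lon ⌊5.8958/2⌋ = 2; lat ⌊1.9278/1⌋ = 1.
Subsquare (5′×2.5′, letters a–x): lon ⌊1.8958/0.0833333⌋ = 22 → w; lat ⌊0.9278/0.0416667⌋ = 22 → w.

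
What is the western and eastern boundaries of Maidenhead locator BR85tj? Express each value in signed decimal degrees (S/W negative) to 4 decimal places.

-142.4167, -142.3333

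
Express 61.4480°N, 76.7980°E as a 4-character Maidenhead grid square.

MP81

Offset from 180°W / 90°S: lon 256.80°, lat 151.45°.
Field: lon ⌊256.80/20⌋ = 12 → M; lat ⌊151.45/10⌋ = 15 → P.
Square: lon ⌊16.80/2⌋ = 8; lat ⌊1.45/1⌋ = 1.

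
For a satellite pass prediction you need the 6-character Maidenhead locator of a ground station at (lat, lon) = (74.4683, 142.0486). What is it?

QQ14al

Shift to the Maidenhead origin (180°W, 90°S): lon 322.0486, lat 164.4683.
Field: 322.0486/20 → 16 → Q, 164.4683/10 → 16 → Q; chars QQ.
Square: 2.0486/2 → 1, 4.4683/1 → 4; chars 14.
Subsquare: 0.0486/0.0833333 → 0 → a, 0.4683/0.0416667 → 11 → l; chars al.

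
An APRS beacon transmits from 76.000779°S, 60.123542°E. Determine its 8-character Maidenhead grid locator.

MB03bx49

Offset from 180°W / 90°S: lon 240.12354°, lat 13.99922°.
Field (20°×10°, letters A–R): 240.12354/20 → 12 → M, 13.99922/10 → 1 → B; chars MB.
Square (2°×1°, digits 0–9): 0.12354/2 → 0, 3.99922/1 → 3; chars 03.
Subsquare (5′×2.5′, letters a–x): 0.12354/0.0833333 → 1 → b, 0.99922/0.0416667 → 23 → x; chars bx.
Extended square (30″×15″, digits 0–9): 0.04021/0.00833333 → 4, 0.04089/0.00416667 → 9; chars 49.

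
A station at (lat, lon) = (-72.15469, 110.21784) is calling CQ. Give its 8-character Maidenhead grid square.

Add 180° to longitude and 90° to latitude: 290.21784, 17.84531.
Field: 290.21784/20 → 14 → O, 17.84531/10 → 1 → B; chars OB.
Square: 10.21784/2 → 5, 7.84531/1 → 7; chars 57.
Subsquare: 0.21784/0.0833333 → 2 → c, 0.84531/0.0416667 → 20 → u; chars cu.
Extended square: 0.05117/0.00833333 → 6, 0.01198/0.00416667 → 2; chars 62.

OB57cu62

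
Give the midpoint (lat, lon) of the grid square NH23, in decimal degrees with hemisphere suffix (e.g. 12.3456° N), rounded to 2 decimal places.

16.50° S, 85.00° E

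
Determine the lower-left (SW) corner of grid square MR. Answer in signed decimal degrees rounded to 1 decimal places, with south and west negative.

80.0, 60.0

Field M=12, R=17: +12·20° lon, +17·10° lat → SW at lon 60°, lat 80°.
latitude 80.0, longitude 60.0.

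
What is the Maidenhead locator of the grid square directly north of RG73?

RG74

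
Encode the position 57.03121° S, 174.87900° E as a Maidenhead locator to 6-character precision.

RD72kx

Add 180° to longitude and 90° to latitude: 354.8790, 32.9688.
Field: lon ⌊354.8790/20⌋ = 17 → R; lat ⌊32.9688/10⌋ = 3 → D.
Square: lon ⌊14.8790/2⌋ = 7; lat ⌊2.9688/1⌋ = 2.
Subsquare: lon ⌊0.8790/0.0833333⌋ = 10 → k; lat ⌊0.9688/0.0416667⌋ = 23 → x.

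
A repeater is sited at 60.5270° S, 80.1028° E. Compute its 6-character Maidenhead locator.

Offset from 180°W / 90°S: lon 260.1028°, lat 29.4730°.
Field: lon ⌊260.1028/20⌋ = 13 → N; lat ⌊29.4730/10⌋ = 2 → C.
Square: lon ⌊0.1028/2⌋ = 0; lat ⌊9.4730/1⌋ = 9.
Subsquare: lon ⌊0.1028/0.0833333⌋ = 1 → b; lat ⌊0.4730/0.0416667⌋ = 11 → l.

NC09bl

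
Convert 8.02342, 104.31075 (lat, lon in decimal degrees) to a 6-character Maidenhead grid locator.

Shift to the Maidenhead origin (180°W, 90°S): lon 284.3107, lat 98.0234.
Field: 284.3107/20 → 14 → O, 98.0234/10 → 9 → J; chars OJ.
Square: 4.3107/2 → 2, 8.0234/1 → 8; chars 28.
Subsquare: 0.3107/0.0833333 → 3 → d, 0.0234/0.0416667 → 0 → a; chars da.

OJ28da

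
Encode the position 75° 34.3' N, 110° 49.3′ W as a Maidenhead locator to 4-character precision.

DQ45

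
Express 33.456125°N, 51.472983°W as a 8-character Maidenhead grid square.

Shift to the Maidenhead origin (180°W, 90°S): lon 128.52702, lat 123.45613.
Field: 128.52702/20 → 6 → G, 123.45613/10 → 12 → M; chars GM.
Square: 8.52702/2 → 4, 3.45613/1 → 3; chars 43.
Subsquare: 0.52702/0.0833333 → 6 → g, 0.45613/0.0416667 → 10 → k; chars gk.
Extended square: 0.02702/0.00833333 → 3, 0.03946/0.00416667 → 9; chars 39.

GM43gk39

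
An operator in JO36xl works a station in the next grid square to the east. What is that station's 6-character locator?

JO46al

Longitude subsquare x = 23; +1 → 24, wraps to 0 = a, carry into square.
Longitude square 3; +1 → 4.
The latitude characters are unchanged.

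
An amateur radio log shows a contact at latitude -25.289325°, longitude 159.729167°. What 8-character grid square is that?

QG94ur70

Add 180° to longitude and 90° to latitude: 339.72917, 64.71067.
Field (20°×10°, letters A–R): 339.72917/20 → 16 → Q, 64.71067/10 → 6 → G; chars QG.
Square (2°×1°, digits 0–9): 19.72917/2 → 9, 4.71067/1 → 4; chars 94.
Subsquare (5′×2.5′, letters a–x): 1.72917/0.0833333 → 20 → u, 0.71067/0.0416667 → 17 → r; chars ur.
Extended square (30″×15″, digits 0–9): 0.06250/0.00833333 → 7, 0.00234/0.00416667 → 0; chars 70.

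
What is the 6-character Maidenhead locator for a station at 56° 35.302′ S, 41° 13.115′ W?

GD93jj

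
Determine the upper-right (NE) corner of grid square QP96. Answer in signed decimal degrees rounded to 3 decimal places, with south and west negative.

Field Q=16, P=15: +16·20° lon, +15·10° lat → SW at lon 140°, lat 60°.
Square 9, 6: +9·2° lon, +6·1° lat → SW at lon 158°, lat 66°.
Cell spans 2° lon × 1° lat. NE corner is SW corner plus one full cell.
latitude 67.000, longitude 160.000.

67.000, 160.000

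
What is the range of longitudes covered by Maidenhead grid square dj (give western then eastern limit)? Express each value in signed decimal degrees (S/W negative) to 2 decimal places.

Field D=3, J=9: +3·20° lon, +9·10° lat → SW at lon -120°, lat 0°.
Cell spans 20° lon × 10° lat.
west -120.00, east -100.00.

-120.00, -100.00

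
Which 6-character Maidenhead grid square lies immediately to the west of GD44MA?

GD44la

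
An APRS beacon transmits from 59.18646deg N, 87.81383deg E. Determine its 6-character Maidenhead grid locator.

NO39ve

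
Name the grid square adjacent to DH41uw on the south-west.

DH41tv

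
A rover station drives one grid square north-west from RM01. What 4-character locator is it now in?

QM92

Longitude square 0; −1 → -1, wraps to 9, carry into field.
Longitude field R = 17; −1 → 16 = Q.
Latitude square 1; +1 → 2.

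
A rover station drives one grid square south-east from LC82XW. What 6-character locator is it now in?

LC92av

Longitude subsquare x = 23; +1 → 24, wraps to 0 = a, carry into square.
Longitude square 8; +1 → 9.
Latitude subsquare w = 22; −1 → 21 = v.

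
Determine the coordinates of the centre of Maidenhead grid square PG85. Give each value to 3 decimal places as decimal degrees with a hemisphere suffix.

24.500° S, 137.000° E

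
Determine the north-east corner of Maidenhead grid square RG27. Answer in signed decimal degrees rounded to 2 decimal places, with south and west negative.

-22.00, 166.00

Field R=17, G=6: +17·20° lon, +6·10° lat → SW at lon 160°, lat -30°.
Square 2, 7: +2·2° lon, +7·1° lat → SW at lon 164°, lat -23°.
Cell spans 2° lon × 1° lat. NE corner is SW corner plus one full cell.
latitude -22.00, longitude 166.00.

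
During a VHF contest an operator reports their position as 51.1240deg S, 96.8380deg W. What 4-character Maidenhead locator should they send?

ED18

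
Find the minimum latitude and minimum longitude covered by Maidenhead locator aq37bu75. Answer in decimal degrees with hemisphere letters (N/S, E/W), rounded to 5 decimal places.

77.85417° N, 173.85833° W

Field A=0, Q=16: +0·20° lon, +16·10° lat → SW at lon -180°, lat 70°.
Square 3, 7: +3·2° lon, +7·1° lat → SW at lon -174°, lat 77°.
Subsquare b=1, u=20: +1·0.0833333° lon, +20·0.0416667° lat → SW at lon -173.917°, lat 77.8333°.
Extended square 7, 5: +7·0.00833333° lon, +5·0.00416667° lat → SW at lon -173.858°, lat 77.8542°.
latitude 77.85417° N, longitude 173.85833° W.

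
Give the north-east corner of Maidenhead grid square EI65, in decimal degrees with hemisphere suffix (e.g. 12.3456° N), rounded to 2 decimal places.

Field E=4, I=8: +4·20° lon, +8·10° lat → SW at lon -100°, lat -10°.
Square 6, 5: +6·2° lon, +5·1° lat → SW at lon -88°, lat -5°.
Cell spans 2° lon × 1° lat. NE corner is SW corner plus one full cell.
latitude 4.00° S, longitude 86.00° W.

4.00° S, 86.00° W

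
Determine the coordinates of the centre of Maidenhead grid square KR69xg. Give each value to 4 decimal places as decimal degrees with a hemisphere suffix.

89.2708° N, 33.9583° E

Field K=10, R=17: +10·20° lon, +17·10° lat → SW at lon 20°, lat 80°.
Square 6, 9: +6·2° lon, +9·1° lat → SW at lon 32°, lat 89°.
Subsquare x=23, g=6: +23·0.0833333° lon, +6·0.0416667° lat → SW at lon 33.9167°, lat 89.25°.
Cell spans 0.0833333° lon × 0.0416667° lat. Centre is SW corner plus half of each.
latitude 89.2708° N, longitude 33.9583° E.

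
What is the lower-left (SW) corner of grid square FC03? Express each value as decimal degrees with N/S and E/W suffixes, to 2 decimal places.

Field F=5, C=2: +5·20° lon, +2·10° lat → SW at lon -80°, lat -70°.
Square 0, 3: +0·2° lon, +3·1° lat → SW at lon -80°, lat -67°.
latitude 67.00° S, longitude 80.00° W.

67.00° S, 80.00° W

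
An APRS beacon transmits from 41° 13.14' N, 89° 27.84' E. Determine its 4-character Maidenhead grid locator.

Shift to the Maidenhead origin (180°W, 90°S): lon 269.46, lat 131.22.
Field: lon ⌊269.46/20⌋ = 13 → N; lat ⌊131.22/10⌋ = 13 → N.
Square: lon ⌊9.46/2⌋ = 4; lat ⌊1.22/1⌋ = 1.

NN41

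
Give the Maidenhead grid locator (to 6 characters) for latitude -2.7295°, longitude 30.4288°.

KI57fg

Shift to the Maidenhead origin (180°W, 90°S): lon 210.4288, lat 87.2705.
Field: lon ⌊210.4288/20⌋ = 10 → K; lat ⌊87.2705/10⌋ = 8 → I.
Square: lon ⌊10.4288/2⌋ = 5; lat ⌊7.2705/1⌋ = 7.
Subsquare: lon ⌊0.4288/0.0833333⌋ = 5 → f; lat ⌊0.2705/0.0416667⌋ = 6 → g.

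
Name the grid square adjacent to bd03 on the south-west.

Longitude square 0; −1 → -1, wraps to 9, carry into field.
Longitude field B = 1; −1 → 0 = A.
Latitude square 3; −1 → 2.

AD92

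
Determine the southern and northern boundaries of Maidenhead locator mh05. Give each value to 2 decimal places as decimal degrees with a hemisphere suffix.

Field M=12, H=7: +12·20° lon, +7·10° lat → SW at lon 60°, lat -20°.
Square 0, 5: +0·2° lon, +5·1° lat → SW at lon 60°, lat -15°.
Cell spans 2° lon × 1° lat.
south 15.00° S, north 14.00° S.

15.00° S, 14.00° S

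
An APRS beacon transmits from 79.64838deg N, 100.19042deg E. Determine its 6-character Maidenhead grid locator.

OQ09cp

Shift to the Maidenhead origin (180°W, 90°S): lon 280.1904, lat 169.6484.
Field: lon ⌊280.1904/20⌋ = 14 → O; lat ⌊169.6484/10⌋ = 16 → Q.
Square: lon ⌊0.1904/2⌋ = 0; lat ⌊9.6484/1⌋ = 9.
Subsquare: lon ⌊0.1904/0.0833333⌋ = 2 → c; lat ⌊0.6484/0.0416667⌋ = 15 → p.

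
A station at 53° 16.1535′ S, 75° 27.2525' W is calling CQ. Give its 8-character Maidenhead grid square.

FD26gr55

Shift to the Maidenhead origin (180°W, 90°S): lon 104.54579, lat 36.73078.
Field (20°×10°, letters A–R): 104.54579/20 → 5 → F, 36.73078/10 → 3 → D; chars FD.
Square (2°×1°, digits 0–9): 4.54579/2 → 2, 6.73078/1 → 6; chars 26.
Subsquare (5′×2.5′, letters a–x): 0.54579/0.0833333 → 6 → g, 0.73078/0.0416667 → 17 → r; chars gr.
Extended square (30″×15″, digits 0–9): 0.04579/0.00833333 → 5, 0.02244/0.00416667 → 5; chars 55.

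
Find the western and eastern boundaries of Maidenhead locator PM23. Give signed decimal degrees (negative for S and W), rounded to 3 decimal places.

Field P=15, M=12: +15·20° lon, +12·10° lat → SW at lon 120°, lat 30°.
Square 2, 3: +2·2° lon, +3·1° lat → SW at lon 124°, lat 33°.
Cell spans 2° lon × 1° lat.
west 124.000, east 126.000.

124.000, 126.000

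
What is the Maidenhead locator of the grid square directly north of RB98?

Latitude square 8; +1 → 9.
The longitude characters are unchanged.

RB99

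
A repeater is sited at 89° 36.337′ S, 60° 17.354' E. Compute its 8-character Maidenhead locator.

MA00dj44

Offset from 180°W / 90°S: lon 240.28923°, lat 0.39438°.
Field (20°×10°, letters A–R): 240.28923/20 → 12 → M, 0.39438/10 → 0 → A; chars MA.
Square (2°×1°, digits 0–9): 0.28923/2 → 0, 0.39438/1 → 0; chars 00.
Subsquare (5′×2.5′, letters a–x): 0.28923/0.0833333 → 3 → d, 0.39438/0.0416667 → 9 → j; chars dj.
Extended square (30″×15″, digits 0–9): 0.03923/0.00833333 → 4, 0.01938/0.00416667 → 4; chars 44.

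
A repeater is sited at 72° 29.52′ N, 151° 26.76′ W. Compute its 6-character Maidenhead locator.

Shift to the Maidenhead origin (180°W, 90°S): lon 28.5540, lat 162.4920.
Field: 28.5540/20 → 1 → B, 162.4920/10 → 16 → Q; chars BQ.
Square: 8.5540/2 → 4, 2.4920/1 → 2; chars 42.
Subsquare: 0.5540/0.0833333 → 6 → g, 0.4920/0.0416667 → 11 → l; chars gl.

BQ42gl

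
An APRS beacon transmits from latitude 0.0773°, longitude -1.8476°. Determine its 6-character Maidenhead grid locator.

IJ90bb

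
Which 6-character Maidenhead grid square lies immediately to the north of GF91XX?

GF92xa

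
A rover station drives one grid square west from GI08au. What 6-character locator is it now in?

Longitude subsquare a = 0; −1 → -1, wraps to 23 = x, carry into square.
Longitude square 0; −1 → -1, wraps to 9, carry into field.
Longitude field G = 6; −1 → 5 = F.
The latitude characters are unchanged.

FI98xu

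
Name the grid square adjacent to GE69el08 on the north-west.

GE69dl99

Longitude extended square 0; −1 → -1, wraps to 9, carry into subsquare.
Longitude subsquare e = 4; −1 → 3 = d.
Latitude extended square 8; +1 → 9.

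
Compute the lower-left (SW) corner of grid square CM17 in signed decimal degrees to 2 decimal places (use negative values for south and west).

37.00, -138.00

Field C=2, M=12: +2·20° lon, +12·10° lat → SW at lon -140°, lat 30°.
Square 1, 7: +1·2° lon, +7·1° lat → SW at lon -138°, lat 37°.
latitude 37.00, longitude -138.00.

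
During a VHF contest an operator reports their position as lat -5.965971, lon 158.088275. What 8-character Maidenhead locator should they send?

QI94ba08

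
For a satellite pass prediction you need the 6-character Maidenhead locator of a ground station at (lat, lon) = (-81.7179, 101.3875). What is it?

OA08qg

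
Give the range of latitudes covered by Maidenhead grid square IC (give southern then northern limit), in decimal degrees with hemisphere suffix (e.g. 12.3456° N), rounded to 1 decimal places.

Field I=8, C=2: +8·20° lon, +2·10° lat → SW at lon -20°, lat -70°.
Cell spans 20° lon × 10° lat.
south 70.0° S, north 60.0° S.

70.0° S, 60.0° S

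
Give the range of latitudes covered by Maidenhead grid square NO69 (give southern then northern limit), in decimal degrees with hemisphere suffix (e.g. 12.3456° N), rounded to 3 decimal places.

59.000° N, 60.000° N

Field N=13, O=14: +13·20° lon, +14·10° lat → SW at lon 80°, lat 50°.
Square 6, 9: +6·2° lon, +9·1° lat → SW at lon 92°, lat 59°.
Cell spans 2° lon × 1° lat.
south 59.000° N, north 60.000° N.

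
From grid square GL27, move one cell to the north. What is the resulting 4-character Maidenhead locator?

Latitude square 7; +1 → 8.
The longitude characters are unchanged.

GL28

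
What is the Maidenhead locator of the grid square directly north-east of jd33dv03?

JD33dv14

Longitude extended square 0; +1 → 1.
Latitude extended square 3; +1 → 4.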